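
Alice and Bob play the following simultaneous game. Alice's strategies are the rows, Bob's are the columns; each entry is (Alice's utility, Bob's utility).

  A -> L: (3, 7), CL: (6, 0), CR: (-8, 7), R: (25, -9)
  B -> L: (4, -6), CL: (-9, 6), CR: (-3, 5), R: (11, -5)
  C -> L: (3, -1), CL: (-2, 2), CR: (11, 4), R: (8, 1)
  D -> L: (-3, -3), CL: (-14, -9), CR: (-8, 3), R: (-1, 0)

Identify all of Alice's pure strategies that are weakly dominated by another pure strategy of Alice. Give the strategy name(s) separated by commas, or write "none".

D

A is not dominated — it holds its own against B at CL (6>-9); C at CL (6>-2); D at L (3>-3).
B is not dominated — it holds its own against A at L (4>3); C at L (4>3); D at L (4>-3).
C is not dominated — it holds its own against A at CR (11>-8); B at CL (-2>-9); D at L (3>-3).
A weakly dominates D — L: 3>-3, CL: 6>-14, CR: -8=-8, R: 25>-1.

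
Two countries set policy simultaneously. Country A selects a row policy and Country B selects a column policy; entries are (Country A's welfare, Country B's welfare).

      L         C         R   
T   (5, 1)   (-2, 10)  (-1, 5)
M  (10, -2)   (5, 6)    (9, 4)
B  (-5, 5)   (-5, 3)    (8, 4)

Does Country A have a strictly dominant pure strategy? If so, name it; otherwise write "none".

M

M vs T: L: 10>5, C: 5>-2, R: 9>-1.
M vs B: L: 10>-5, C: 5>-5, R: 9>8.
M strictly beats every other strategy against every opponent action, so it is strictly dominant.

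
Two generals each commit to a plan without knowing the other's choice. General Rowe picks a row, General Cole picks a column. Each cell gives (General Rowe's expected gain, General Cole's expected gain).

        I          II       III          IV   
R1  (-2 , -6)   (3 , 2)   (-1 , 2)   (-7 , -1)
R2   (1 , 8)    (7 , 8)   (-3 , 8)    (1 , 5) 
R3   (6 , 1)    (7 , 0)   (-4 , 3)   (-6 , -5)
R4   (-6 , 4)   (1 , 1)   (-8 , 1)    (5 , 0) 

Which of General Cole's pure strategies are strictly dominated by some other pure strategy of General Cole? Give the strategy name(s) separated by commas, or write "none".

I: no other strategy beats it everywhere (II at R2 (8=8); III at R2 (8=8); IV at R2 (8>5)).
II is not dominated — it holds its own against I at R1 (2>-6); III at R1 (2=2); IV at R1 (2>-1).
Nothing dominates III: I at R1 (2>-6); II at R1 (2=2); IV at R1 (2>-1).
IV is strictly dominated by II (R1: 2>-1, R2: 8>5, R3: 0>-5, R4: 1>0).

IV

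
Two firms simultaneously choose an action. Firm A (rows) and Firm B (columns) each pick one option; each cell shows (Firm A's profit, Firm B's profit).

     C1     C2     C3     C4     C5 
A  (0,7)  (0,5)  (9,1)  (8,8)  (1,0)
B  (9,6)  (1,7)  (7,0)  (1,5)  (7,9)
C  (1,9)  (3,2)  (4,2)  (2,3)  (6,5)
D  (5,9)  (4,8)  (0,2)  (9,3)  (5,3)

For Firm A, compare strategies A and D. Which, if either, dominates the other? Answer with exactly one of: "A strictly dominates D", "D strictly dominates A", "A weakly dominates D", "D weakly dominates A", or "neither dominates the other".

neither dominates the other

A's payoffs vs D's, by Firm B's action — C1: 0<5, C2: 0<4, C3: 9>0, C4: 8<9, C5: 1<5.
A does better at C3 but worse at C1, C2, C4, C5; neither strategy dominates the other.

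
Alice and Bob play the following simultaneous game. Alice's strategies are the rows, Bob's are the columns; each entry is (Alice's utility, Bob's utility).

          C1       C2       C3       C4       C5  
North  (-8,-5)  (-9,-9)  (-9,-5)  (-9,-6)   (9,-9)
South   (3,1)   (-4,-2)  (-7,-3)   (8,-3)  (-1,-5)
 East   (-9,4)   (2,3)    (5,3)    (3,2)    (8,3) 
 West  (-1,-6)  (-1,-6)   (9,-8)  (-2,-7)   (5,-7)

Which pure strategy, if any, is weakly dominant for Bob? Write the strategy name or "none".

C1 vs C2: North: -5>-9, South: 1>-2, East: 4>3, West: -6=-6.
C1 vs C3: North: -5=-5, South: 1>-3, East: 4>3, West: -6>-8.
C1 vs C4: North: -5>-6, South: 1>-3, East: 4>2, West: -6>-7.
C1 vs C5: North: -5>-9, South: 1>-5, East: 4>3, West: -6>-7.
C1 is at least as good as every other strategy against every opponent action, so it is weakly dominant.

C1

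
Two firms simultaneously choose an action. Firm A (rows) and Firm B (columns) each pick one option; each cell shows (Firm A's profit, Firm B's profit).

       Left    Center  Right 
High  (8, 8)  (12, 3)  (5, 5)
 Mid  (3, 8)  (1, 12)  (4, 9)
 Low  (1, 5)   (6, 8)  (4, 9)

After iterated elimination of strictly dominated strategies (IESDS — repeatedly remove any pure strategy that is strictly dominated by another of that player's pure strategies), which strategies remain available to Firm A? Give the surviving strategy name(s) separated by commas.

Firm A's strategy Mid is strictly dominated by High (Left: 8>3, Center: 12>1, Right: 5>4) and is removed.
For Firm A, High strictly dominates Low on the remaining columns (Left: 8>1, Center: 12>6, Right: 5>4); eliminate Low.
For Firm B, Left strictly dominates Center on the remaining rows (High: 8>3); eliminate Center.
For Firm B, Left strictly dominates Right on the remaining rows (High: 8>5); eliminate Right.
Among the remaining strategies, none is strictly dominated by another pure strategy of the same player, so the elimination stops.
Surviving strategies — Firm A: {High}; Firm B: {Left}.

High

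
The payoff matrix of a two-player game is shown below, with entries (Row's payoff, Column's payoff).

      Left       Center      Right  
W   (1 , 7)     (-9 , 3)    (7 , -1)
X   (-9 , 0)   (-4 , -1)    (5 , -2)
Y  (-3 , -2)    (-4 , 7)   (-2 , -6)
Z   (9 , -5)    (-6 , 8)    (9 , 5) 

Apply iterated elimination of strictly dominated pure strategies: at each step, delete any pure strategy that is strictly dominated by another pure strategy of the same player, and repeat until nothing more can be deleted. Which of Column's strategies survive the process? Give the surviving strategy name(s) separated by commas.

Row W is eliminated: Z beats it against every remaining column (Left: 9>1, Center: -6>-9, Right: 9>7).
Column Right is eliminated: Center beats it against every remaining row (X: -1>-2, Y: 7>-6, Z: 8>5).
Among the remaining strategies, none is strictly dominated by another pure strategy of the same player, so the elimination stops.
Surviving strategies — Row: {X, Y, Z}; Column: {Left, Center}.

Left, Center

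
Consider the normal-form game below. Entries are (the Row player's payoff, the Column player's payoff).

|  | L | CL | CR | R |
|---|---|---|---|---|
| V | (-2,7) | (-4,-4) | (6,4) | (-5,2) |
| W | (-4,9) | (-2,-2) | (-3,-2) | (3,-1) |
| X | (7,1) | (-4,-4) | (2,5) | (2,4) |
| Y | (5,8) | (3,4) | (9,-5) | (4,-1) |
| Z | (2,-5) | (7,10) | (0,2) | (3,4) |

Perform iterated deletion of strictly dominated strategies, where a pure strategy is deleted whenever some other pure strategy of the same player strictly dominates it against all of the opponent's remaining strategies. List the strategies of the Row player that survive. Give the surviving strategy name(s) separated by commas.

X, Y, Z

The Row player's strategy V is strictly dominated by Y (L: 5>-2, CL: 3>-4, CR: 9>6, R: 4>-5) and is removed.
For the Row player, Y strictly dominates W on the remaining columns (L: 5>-4, CL: 3>-2, CR: 9>-3, R: 4>3); eliminate W.
Among the remaining strategies, none is strictly dominated by another pure strategy of the same player, so the elimination stops.
Surviving strategies — the Row player: {X, Y, Z}; the Column player: {L, CL, CR, R}.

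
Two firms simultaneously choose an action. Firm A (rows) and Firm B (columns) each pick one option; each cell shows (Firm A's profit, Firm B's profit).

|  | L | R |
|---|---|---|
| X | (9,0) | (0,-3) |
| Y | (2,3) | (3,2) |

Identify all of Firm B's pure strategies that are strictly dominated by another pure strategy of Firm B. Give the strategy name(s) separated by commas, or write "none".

R

L: no other strategy beats it everywhere (R at X (0>-3)).
R is strictly dominated by L (X: 0>-3, Y: 3>2).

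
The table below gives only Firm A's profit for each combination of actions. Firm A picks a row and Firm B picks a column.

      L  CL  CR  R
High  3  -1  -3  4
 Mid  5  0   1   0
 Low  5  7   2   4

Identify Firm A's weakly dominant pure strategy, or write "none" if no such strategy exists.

Low

Low vs High: L: 5>3, CL: 7>-1, CR: 2>-3, R: 4=4.
Low vs Mid: L: 5=5, CL: 7>0, CR: 2>1, R: 4>0.
Low is at least as good as every other strategy against every opponent action, so it is weakly dominant.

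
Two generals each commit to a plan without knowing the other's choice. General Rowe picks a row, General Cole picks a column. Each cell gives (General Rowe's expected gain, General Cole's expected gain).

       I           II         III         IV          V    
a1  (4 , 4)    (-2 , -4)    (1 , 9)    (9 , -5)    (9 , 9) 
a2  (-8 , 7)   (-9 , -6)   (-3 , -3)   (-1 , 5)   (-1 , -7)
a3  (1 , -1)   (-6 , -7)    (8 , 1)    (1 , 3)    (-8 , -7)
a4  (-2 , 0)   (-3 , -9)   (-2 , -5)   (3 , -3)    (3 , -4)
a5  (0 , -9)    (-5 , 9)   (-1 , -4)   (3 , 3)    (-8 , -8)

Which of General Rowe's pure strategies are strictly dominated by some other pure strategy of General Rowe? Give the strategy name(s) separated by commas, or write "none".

a1 is not dominated — it holds its own against a2 at I (4>-8); a3 at I (4>1); a4 at I (4>-2); a5 at I (4>0).
a2: dominated, since a1 does at least as well everywhere (I: 4>-8, II: -2>-9, III: 1>-3, IV: 9>-1, V: 9>-1).
Nothing dominates a3: a1 at III (8>1); a2 at I (1>-8); a4 at I (1>-2); a5 at I (1>0).
a4: dominated, since a1 does at least as well everywhere (I: 4>-2, II: -2>-3, III: 1>-2, IV: 9>3, V: 9>3).
a5 is strictly dominated by a1 (I: 4>0, II: -2>-5, III: 1>-1, IV: 9>3, V: 9>-8).

a2, a4, a5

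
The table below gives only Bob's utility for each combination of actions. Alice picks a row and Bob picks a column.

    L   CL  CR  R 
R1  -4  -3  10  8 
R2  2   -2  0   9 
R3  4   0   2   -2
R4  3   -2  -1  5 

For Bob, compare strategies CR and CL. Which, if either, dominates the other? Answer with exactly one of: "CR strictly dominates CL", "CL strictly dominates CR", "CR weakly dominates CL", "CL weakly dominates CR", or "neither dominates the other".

CR's payoffs vs CL's, by Alice's action — R1: 10>-3, R2: 0>-2, R3: 2>0, R4: -1>-2.
CR gives a strictly higher payoff against each choice by Alice, so CR strictly dominates CL.

CR strictly dominates CL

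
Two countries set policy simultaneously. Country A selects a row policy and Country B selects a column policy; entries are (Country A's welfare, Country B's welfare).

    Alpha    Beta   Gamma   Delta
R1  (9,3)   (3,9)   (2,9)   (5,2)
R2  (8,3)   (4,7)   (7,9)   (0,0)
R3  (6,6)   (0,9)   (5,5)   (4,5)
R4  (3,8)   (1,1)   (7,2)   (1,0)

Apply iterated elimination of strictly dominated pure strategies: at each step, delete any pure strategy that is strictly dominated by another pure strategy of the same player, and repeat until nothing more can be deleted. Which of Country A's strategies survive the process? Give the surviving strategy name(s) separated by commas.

Country B's strategy Delta is strictly dominated by Alpha (R1: 3>2, R2: 3>0, R3: 6>5, R4: 8>0) and is removed.
Row R3 is eliminated: R2 beats it against every remaining column (Alpha: 8>6, Beta: 4>0, Gamma: 7>5).
Among the remaining strategies, none is strictly dominated by another pure strategy of the same player, so the elimination stops.
Surviving strategies — Country A: {R1, R2, R4}; Country B: {Alpha, Beta, Gamma}.

R1, R2, R4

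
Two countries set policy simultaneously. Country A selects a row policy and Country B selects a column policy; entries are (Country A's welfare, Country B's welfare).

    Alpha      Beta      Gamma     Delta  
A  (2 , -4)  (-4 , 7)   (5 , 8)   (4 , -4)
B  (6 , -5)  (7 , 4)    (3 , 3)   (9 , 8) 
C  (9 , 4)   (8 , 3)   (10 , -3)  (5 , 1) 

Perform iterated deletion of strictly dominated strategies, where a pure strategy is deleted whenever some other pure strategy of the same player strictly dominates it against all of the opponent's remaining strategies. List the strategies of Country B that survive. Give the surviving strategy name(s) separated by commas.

For Country A, C strictly dominates A on the remaining columns (Alpha: 9>2, Beta: 8>-4, Gamma: 10>5, Delta: 5>4); eliminate A.
Country B's strategy Gamma is strictly dominated by Beta (B: 4>3, C: 3>-3) and is removed.
Among the remaining strategies, none is strictly dominated by another pure strategy of the same player, so the elimination stops.
Surviving strategies — Country A: {B, C}; Country B: {Alpha, Beta, Delta}.

Alpha, Beta, Delta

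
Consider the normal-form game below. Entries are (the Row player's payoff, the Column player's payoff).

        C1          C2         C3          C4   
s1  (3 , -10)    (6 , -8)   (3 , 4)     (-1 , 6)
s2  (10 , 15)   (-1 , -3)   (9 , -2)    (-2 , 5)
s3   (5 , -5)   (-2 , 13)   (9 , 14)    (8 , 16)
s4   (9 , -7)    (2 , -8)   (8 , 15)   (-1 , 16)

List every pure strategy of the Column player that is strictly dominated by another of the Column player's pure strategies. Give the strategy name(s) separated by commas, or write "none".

C1: no other strategy beats it everywhere (C2 at s2 (15>-3); C3 at s2 (15>-2); C4 at s2 (15>5)).
C2 is strictly dominated by C3 (s1: 4>-8, s2: -2>-3, s3: 14>13, s4: 15>-8).
C4 strictly dominates C3 — s1: 6>4, s2: 5>-2, s3: 16>14, s4: 16>15.
C4 is not dominated — it holds its own against C1 at s1 (6>-10); C2 at s1 (6>-8); C3 at s1 (6>4).

C2, C3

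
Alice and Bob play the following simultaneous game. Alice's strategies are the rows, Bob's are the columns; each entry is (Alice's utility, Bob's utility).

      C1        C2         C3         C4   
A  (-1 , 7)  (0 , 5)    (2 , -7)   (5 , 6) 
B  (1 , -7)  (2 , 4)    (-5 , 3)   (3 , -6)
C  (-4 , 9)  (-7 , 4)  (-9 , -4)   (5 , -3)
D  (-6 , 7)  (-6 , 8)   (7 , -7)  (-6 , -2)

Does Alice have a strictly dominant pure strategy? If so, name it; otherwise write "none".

none

A fails to dominate B at C1 (-1<1).
B fails to dominate A at C3 (-5<2).
C fails to dominate A at C1 (-4<-1).
D fails to dominate A at C1 (-6<-1).
No single strategy dominates all the others.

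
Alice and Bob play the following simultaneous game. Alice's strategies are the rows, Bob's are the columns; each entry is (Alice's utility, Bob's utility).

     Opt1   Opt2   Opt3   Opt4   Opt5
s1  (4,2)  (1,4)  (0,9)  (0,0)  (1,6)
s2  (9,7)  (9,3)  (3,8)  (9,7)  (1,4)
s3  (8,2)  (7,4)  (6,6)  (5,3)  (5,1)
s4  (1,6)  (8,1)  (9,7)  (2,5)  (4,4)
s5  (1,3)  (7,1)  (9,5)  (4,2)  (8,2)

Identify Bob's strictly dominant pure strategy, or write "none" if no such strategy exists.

Opt3 vs Opt1: s1: 9>2, s2: 8>7, s3: 6>2, s4: 7>6, s5: 5>3.
Opt3 vs Opt2: s1: 9>4, s2: 8>3, s3: 6>4, s4: 7>1, s5: 5>1.
Opt3 vs Opt4: s1: 9>0, s2: 8>7, s3: 6>3, s4: 7>5, s5: 5>2.
Opt3 vs Opt5: s1: 9>6, s2: 8>4, s3: 6>1, s4: 7>4, s5: 5>2.
Opt3 strictly beats every other strategy against every opponent action, so it is strictly dominant.

Opt3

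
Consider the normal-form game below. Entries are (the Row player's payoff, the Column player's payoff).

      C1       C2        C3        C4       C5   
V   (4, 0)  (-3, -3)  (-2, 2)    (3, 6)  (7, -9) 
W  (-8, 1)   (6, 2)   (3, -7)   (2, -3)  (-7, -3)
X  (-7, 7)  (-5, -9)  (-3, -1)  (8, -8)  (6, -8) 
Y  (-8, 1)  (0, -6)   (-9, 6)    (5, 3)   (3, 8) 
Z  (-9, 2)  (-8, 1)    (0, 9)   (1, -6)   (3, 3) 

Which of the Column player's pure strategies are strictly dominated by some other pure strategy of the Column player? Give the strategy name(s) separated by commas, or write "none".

C1 is not dominated — it holds its own against C2 at V (0>-3); C3 at W (1>-7); C4 at W (1>-3); C5 at V (0>-9).
Nothing dominates C2: C1 at W (2>1); C3 at W (2>-7); C4 at W (2>-3); C5 at V (-3>-9).
C3 is not dominated — it holds its own against C1 at V (2>0); C2 at V (2>-3); C4 at X (-1>-8); C5 at V (2>-9).
C4: no other strategy beats it everywhere (C1 at V (6>0); C2 at V (6>-3); C3 at V (6>2); C5 at V (6>-9)).
C5: no other strategy beats it everywhere (C1 at Y (8>1); C2 at X (-8>-9); C3 at W (-3>-7); C4 at W (-3=-3)).

none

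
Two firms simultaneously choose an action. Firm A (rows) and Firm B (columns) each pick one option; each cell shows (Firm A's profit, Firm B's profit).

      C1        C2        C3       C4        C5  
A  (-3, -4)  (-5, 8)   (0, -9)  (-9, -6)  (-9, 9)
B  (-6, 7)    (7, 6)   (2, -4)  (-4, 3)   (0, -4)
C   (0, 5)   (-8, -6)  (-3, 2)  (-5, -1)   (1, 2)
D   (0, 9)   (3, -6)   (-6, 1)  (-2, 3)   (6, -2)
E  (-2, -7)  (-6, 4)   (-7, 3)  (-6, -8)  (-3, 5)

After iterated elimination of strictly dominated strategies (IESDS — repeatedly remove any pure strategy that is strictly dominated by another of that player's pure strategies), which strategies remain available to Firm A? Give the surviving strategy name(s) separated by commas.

Firm A's strategy E is strictly dominated by D (C1: 0>-2, C2: 3>-6, C3: -6>-7, C4: -2>-6, C5: 6>-3) and is removed.
Firm B's strategy C3 is strictly dominated by C1 (A: -4>-9, B: 7>-4, C: 5>2, D: 9>1) and is removed.
For Firm A, D strictly dominates A on the remaining columns (C1: 0>-3, C2: 3>-5, C4: -2>-9, C5: 6>-9); eliminate A.
Firm B's strategy C2 is strictly dominated by C1 (B: 7>6, C: 5>-6, D: 9>-6) and is removed.
For Firm A, D strictly dominates B on the remaining columns (C1: 0>-6, C4: -2>-4, C5: 6>0); eliminate B.
Column C4 is eliminated: C1 beats it against every remaining row (C: 5>-1, D: 9>3).
Firm B's strategy C5 is strictly dominated by C1 (C: 5>2, D: 9>-2) and is removed.
Among the remaining strategies, none is strictly dominated by another pure strategy of the same player, so the elimination stops.
Surviving strategies — Firm A: {C, D}; Firm B: {C1}.

C, D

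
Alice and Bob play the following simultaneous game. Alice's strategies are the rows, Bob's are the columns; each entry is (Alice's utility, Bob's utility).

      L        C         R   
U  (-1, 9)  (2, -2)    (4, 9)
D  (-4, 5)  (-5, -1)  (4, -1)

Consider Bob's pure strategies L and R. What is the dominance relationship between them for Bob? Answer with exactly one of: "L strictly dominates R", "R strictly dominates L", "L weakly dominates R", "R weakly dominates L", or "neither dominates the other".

L weakly dominates R

Compare L to R across each opponent action: U: 9=9, D: 5>-1.
L is at least as good everywhere and strictly better somewhere (tied only at U), so L weakly but not strictly dominates R.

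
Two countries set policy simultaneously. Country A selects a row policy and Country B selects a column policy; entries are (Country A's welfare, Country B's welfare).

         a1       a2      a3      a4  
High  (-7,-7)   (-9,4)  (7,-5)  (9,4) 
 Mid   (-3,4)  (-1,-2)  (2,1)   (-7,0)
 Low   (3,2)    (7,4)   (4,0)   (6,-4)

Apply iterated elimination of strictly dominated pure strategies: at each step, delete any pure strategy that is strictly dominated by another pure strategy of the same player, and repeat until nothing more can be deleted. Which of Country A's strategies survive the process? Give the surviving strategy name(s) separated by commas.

High, Low

Country A's strategy Mid is strictly dominated by Low (a1: 3>-3, a2: 7>-1, a3: 4>2, a4: 6>-7) and is removed.
For Country B, a2 strictly dominates a1 on the remaining rows (High: 4>-7, Low: 4>2); eliminate a1.
Country B's strategy a3 is strictly dominated by a2 (High: 4>-5, Low: 4>0) and is removed.
Among the remaining strategies, none is strictly dominated by another pure strategy of the same player, so the elimination stops.
Surviving strategies — Country A: {High, Low}; Country B: {a2, a4}.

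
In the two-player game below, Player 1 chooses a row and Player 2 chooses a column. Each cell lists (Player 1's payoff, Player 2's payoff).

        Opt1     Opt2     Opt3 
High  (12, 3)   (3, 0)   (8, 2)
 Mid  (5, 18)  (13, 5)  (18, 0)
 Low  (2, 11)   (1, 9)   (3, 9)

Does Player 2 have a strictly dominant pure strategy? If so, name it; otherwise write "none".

Opt1

Opt1 vs Opt2: High: 3>0, Mid: 18>5, Low: 11>9.
Opt1 vs Opt3: High: 3>2, Mid: 18>0, Low: 11>9.
Opt1 strictly beats every other strategy against every opponent action, so it is strictly dominant.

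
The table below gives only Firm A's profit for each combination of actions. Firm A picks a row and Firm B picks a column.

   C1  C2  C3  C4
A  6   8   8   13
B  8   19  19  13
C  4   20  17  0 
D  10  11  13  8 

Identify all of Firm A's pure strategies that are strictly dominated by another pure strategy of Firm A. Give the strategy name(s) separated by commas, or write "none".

Nothing dominates A: B at C4 (13=13); C at C1 (6>4); D at C4 (13>8).
B: no other strategy beats it everywhere (A at C1 (8>6); C at C1 (8>4); D at C2 (19>11)).
Nothing dominates C: A at C2 (20>8); B at C2 (20>19); D at C2 (20>11).
D: no other strategy beats it everywhere (A at C1 (10>6); B at C1 (10>8); C at C1 (10>4)).

none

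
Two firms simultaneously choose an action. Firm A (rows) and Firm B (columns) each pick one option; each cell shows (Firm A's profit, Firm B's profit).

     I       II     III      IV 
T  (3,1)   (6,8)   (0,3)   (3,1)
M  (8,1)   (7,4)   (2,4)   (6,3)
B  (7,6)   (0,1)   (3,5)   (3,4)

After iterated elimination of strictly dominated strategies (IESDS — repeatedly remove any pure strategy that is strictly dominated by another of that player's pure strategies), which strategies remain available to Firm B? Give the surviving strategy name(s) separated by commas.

Row T is eliminated: M beats it against every remaining column (I: 8>3, II: 7>6, III: 2>0, IV: 6>3).
Firm B's strategy IV is strictly dominated by III (M: 4>3, B: 5>4) and is removed.
Among the remaining strategies, none is strictly dominated by another pure strategy of the same player, so the elimination stops.
Surviving strategies — Firm A: {M, B}; Firm B: {I, II, III}.

I, II, III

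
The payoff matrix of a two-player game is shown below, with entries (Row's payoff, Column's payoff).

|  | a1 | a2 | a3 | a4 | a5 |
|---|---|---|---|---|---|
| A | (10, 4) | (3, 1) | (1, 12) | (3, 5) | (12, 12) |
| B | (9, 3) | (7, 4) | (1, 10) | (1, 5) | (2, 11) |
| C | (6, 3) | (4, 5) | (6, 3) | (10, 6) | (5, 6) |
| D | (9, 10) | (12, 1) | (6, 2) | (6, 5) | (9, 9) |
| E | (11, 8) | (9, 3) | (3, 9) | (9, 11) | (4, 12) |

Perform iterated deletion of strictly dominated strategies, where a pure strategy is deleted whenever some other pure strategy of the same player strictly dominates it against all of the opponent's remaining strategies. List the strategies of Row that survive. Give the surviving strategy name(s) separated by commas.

A, C, D, E

For Row, E strictly dominates B on the remaining columns (a1: 11>9, a2: 9>7, a3: 3>1, a4: 9>1, a5: 4>2); eliminate B.
For Column, a4 strictly dominates a2 on the remaining rows (A: 5>1, C: 6>5, D: 5>1, E: 11>3); eliminate a2.
Among the remaining strategies, none is strictly dominated by another pure strategy of the same player, so the elimination stops.
Surviving strategies — Row: {A, C, D, E}; Column: {a1, a3, a4, a5}.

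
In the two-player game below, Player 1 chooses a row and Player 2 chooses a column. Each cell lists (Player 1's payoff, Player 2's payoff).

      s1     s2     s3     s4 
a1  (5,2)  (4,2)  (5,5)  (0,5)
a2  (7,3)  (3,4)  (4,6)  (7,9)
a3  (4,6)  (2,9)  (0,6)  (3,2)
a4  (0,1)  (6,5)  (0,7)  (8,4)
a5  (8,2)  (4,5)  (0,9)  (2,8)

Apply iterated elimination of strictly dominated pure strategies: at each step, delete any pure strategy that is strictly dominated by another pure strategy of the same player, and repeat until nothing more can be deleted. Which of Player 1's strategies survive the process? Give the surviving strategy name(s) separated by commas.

a1, a2, a4

Row a3 is eliminated: a2 beats it against every remaining column (s1: 7>4, s2: 3>2, s3: 4>0, s4: 7>3).
For Player 2, s3 strictly dominates s1 on the remaining rows (a1: 5>2, a2: 6>3, a4: 7>1, a5: 9>2); eliminate s1.
Column s2 is eliminated: s3 beats it against every remaining row (a1: 5>2, a2: 6>4, a4: 7>5, a5: 9>5).
Player 1's strategy a5 is strictly dominated by a2 (s3: 4>0, s4: 7>2) and is removed.
Among the remaining strategies, none is strictly dominated by another pure strategy of the same player, so the elimination stops.
Surviving strategies — Player 1: {a1, a2, a4}; Player 2: {s3, s4}.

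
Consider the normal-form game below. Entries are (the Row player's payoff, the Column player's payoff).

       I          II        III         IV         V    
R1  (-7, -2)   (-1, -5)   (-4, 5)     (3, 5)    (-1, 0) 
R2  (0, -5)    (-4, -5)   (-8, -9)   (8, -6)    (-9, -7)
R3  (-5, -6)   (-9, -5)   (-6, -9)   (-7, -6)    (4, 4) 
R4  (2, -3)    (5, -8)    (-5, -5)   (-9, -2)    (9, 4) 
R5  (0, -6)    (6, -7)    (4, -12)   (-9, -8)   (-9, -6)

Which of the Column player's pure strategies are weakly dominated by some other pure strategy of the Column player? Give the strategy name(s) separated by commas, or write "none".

Nothing dominates I: II at R1 (-2>-5); III at R2 (-5>-9); IV at R2 (-5>-6); V at R2 (-5>-7).
II: no other strategy beats it everywhere (I at R3 (-5>-6); III at R2 (-5>-9); IV at R2 (-5>-6); V at R2 (-5>-7)).
IV weakly dominates III — R1: 5=5, R2: -6>-9, R3: -6>-9, R4: -2>-5, R5: -8>-12.
IV is not dominated — it holds its own against I at R1 (5>-2); II at R1 (5>-5); III at R2 (-6>-9); V at R1 (5>0).
V is not dominated — it holds its own against I at R1 (0>-2); II at R1 (0>-5); III at R2 (-7>-9); IV at R3 (4>-6).

III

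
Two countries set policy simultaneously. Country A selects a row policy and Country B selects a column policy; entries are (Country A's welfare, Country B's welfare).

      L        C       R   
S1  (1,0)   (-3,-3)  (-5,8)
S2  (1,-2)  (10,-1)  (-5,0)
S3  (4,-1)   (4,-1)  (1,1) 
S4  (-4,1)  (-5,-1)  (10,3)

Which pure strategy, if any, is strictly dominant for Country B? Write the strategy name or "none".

R vs L: S1: 8>0, S2: 0>-2, S3: 1>-1, S4: 3>1.
R vs C: S1: 8>-3, S2: 0>-1, S3: 1>-1, S4: 3>-1.
R strictly beats every other strategy against every opponent action, so it is strictly dominant.

R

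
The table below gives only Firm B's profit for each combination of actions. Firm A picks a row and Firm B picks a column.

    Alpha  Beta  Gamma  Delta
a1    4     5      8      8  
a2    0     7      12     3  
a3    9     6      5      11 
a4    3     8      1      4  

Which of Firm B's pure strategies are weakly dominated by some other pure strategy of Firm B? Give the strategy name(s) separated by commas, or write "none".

Alpha

Alpha is weakly dominated by Delta (a1: 8>4, a2: 3>0, a3: 11>9, a4: 4>3).
Nothing dominates Beta: Alpha at a1 (5>4); Gamma at a3 (6>5); Delta at a2 (7>3).
Nothing dominates Gamma: Alpha at a1 (8>4); Beta at a1 (8>5); Delta at a2 (12>3).
Delta: no other strategy beats it everywhere (Alpha at a1 (8>4); Beta at a1 (8>5); Gamma at a3 (11>5)).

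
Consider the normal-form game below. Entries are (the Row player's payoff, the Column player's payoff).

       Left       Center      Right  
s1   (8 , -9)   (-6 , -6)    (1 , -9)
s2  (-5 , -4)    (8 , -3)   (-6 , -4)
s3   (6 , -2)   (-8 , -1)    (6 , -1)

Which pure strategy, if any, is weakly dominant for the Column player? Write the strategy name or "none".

Center vs Left: s1: -6>-9, s2: -3>-4, s3: -1>-2.
Center vs Right: s1: -6>-9, s2: -3>-4, s3: -1=-1.
Center is at least as good as every other strategy against every opponent action, so it is weakly dominant.

Center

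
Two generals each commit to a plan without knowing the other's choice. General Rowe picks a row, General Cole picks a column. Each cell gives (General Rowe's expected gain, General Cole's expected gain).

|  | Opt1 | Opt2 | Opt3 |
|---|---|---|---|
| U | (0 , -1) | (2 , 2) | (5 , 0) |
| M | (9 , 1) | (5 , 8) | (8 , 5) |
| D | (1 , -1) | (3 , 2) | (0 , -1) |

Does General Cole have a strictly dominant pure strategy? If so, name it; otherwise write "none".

Opt2 vs Opt1: U: 2>-1, M: 8>1, D: 2>-1.
Opt2 vs Opt3: U: 2>0, M: 8>5, D: 2>-1.
Opt2 strictly beats every other strategy against every opponent action, so it is strictly dominant.

Opt2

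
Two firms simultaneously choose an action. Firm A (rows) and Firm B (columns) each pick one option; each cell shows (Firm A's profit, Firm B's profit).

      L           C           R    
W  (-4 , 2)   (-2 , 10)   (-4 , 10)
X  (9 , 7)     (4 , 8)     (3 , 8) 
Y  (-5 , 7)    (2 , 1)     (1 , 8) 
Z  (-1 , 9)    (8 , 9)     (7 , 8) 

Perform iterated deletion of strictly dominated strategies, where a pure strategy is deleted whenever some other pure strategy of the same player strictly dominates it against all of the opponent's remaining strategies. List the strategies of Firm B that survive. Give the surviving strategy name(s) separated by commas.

L, C, R

For Firm A, X strictly dominates W on the remaining columns (L: 9>-4, C: 4>-2, R: 3>-4); eliminate W.
Firm A's strategy Y is strictly dominated by X (L: 9>-5, C: 4>2, R: 3>1) and is removed.
Among the remaining strategies, none is strictly dominated by another pure strategy of the same player, so the elimination stops.
Surviving strategies — Firm A: {X, Z}; Firm B: {L, C, R}.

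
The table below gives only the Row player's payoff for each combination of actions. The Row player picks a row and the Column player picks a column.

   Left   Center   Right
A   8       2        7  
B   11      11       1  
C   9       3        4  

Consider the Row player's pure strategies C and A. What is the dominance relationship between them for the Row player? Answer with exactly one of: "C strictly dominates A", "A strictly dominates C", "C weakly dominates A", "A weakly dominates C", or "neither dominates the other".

neither dominates the other

Compare C to A across every action of the Column player: Left: 9>8, Center: 3>2, Right: 4<7.
C does better at Left, Center but worse at Right; neither strategy dominates the other.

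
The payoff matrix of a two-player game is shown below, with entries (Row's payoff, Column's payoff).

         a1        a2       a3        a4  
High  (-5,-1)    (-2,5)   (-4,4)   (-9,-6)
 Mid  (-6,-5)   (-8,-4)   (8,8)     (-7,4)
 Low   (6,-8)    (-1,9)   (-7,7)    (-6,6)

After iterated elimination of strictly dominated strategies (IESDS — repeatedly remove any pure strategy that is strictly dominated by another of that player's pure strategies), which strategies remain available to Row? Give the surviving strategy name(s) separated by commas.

High, Mid, Low

Column a1 is eliminated: a2 beats it against every remaining row (High: 5>-1, Mid: -4>-5, Low: 9>-8).
Column's strategy a4 is strictly dominated by a3 (High: 4>-6, Mid: 8>4, Low: 7>6) and is removed.
Among the remaining strategies, none is strictly dominated by another pure strategy of the same player, so the elimination stops.
Surviving strategies — Row: {High, Mid, Low}; Column: {a2, a3}.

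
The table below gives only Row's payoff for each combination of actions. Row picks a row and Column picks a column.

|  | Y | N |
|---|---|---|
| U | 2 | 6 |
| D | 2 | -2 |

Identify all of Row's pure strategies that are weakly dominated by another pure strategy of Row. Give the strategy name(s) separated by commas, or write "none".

U: no other strategy beats it everywhere (D at N (6>-2)).
D: dominated, since U does at least as well everywhere (Y: 2=2, N: 6>-2).

D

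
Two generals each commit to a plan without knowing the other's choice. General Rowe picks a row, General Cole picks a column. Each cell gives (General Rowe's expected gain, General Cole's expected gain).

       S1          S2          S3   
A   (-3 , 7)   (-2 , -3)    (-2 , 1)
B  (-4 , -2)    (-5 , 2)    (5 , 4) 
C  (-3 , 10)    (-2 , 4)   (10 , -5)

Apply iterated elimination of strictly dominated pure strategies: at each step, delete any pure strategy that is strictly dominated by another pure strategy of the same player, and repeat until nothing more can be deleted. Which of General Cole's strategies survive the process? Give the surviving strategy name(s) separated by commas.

For General Rowe, C strictly dominates B on the remaining columns (S1: -3>-4, S2: -2>-5, S3: 10>5); eliminate B.
Column S2 is eliminated: S1 beats it against every remaining row (A: 7>-3, C: 10>4).
Column S3 is eliminated: S1 beats it against every remaining row (A: 7>1, C: 10>-5).
Among the remaining strategies, none is strictly dominated by another pure strategy of the same player, so the elimination stops.
Surviving strategies — General Rowe: {A, C}; General Cole: {S1}.

S1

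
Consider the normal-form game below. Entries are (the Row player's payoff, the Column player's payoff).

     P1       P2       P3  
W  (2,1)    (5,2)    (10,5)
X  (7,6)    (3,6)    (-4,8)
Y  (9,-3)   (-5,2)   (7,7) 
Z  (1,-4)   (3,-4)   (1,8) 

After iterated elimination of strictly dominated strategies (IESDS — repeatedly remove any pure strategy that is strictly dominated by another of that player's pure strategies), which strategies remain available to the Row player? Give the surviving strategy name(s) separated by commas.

For the Row player, W strictly dominates Z on the remaining columns (P1: 2>1, P2: 5>3, P3: 10>1); eliminate Z.
The Column player's strategy P1 is strictly dominated by P3 (W: 5>1, X: 8>6, Y: 7>-3) and is removed.
Row X is eliminated: W beats it against every remaining column (P2: 5>3, P3: 10>-4).
The Row player's strategy Y is strictly dominated by W (P2: 5>-5, P3: 10>7) and is removed.
The Column player's strategy P2 is strictly dominated by P3 (W: 5>2) and is removed.
Among the remaining strategies, none is strictly dominated by another pure strategy of the same player, so the elimination stops.
Surviving strategies — the Row player: {W}; the Column player: {P3}.

W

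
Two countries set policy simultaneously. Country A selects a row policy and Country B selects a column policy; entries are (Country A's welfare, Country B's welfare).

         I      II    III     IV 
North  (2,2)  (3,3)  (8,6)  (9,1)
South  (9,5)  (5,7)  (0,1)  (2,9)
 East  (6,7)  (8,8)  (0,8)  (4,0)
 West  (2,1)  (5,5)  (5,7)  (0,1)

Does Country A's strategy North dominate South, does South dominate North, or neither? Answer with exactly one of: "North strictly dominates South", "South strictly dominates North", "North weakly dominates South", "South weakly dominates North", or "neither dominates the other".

Compare North to South across each choice by Country B: I: 2<9, II: 3<5, III: 8>0, IV: 9>2.
North does better at III, IV but worse at I, II; neither strategy dominates the other.

neither dominates the other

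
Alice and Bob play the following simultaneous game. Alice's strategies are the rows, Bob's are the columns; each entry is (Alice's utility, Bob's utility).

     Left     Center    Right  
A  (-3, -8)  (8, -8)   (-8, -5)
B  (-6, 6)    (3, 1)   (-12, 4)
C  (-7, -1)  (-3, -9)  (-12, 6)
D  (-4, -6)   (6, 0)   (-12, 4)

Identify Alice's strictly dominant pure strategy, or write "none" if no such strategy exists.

A

A vs B: Left: -3>-6, Center: 8>3, Right: -8>-12.
A vs C: Left: -3>-7, Center: 8>-3, Right: -8>-12.
A vs D: Left: -3>-4, Center: 8>6, Right: -8>-12.
A strictly beats every other strategy against every opponent action, so it is strictly dominant.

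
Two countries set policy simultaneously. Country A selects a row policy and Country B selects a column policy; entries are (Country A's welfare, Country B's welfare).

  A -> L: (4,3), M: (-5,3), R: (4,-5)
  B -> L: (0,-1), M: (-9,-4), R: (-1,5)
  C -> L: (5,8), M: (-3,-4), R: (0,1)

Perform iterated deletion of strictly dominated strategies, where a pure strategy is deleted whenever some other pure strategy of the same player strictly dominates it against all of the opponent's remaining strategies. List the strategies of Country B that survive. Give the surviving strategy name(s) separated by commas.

For Country A, A strictly dominates B on the remaining columns (L: 4>0, M: -5>-9, R: 4>-1); eliminate B.
For Country B, L strictly dominates R on the remaining rows (A: 3>-5, C: 8>1); eliminate R.
Row A is eliminated: C beats it against every remaining column (L: 5>4, M: -3>-5).
Column M is eliminated: L beats it against every remaining row (C: 8>-4).
Among the remaining strategies, none is strictly dominated by another pure strategy of the same player, so the elimination stops.
Surviving strategies — Country A: {C}; Country B: {L}.

L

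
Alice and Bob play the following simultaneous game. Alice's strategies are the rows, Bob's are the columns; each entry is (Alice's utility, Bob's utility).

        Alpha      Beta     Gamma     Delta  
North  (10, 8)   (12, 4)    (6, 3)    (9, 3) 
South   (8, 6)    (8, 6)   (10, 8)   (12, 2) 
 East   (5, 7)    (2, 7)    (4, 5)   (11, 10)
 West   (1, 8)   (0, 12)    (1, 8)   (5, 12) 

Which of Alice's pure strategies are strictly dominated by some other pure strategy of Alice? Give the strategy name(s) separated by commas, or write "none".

North is not dominated — it holds its own against South at Alpha (10>8); East at Alpha (10>5); West at Alpha (10>1).
Nothing dominates South: North at Gamma (10>6); East at Alpha (8>5); West at Alpha (8>1).
East is strictly dominated by South (Alpha: 8>5, Beta: 8>2, Gamma: 10>4, Delta: 12>11).
West: dominated, since North does at least as well everywhere (Alpha: 10>1, Beta: 12>0, Gamma: 6>1, Delta: 9>5).

East, West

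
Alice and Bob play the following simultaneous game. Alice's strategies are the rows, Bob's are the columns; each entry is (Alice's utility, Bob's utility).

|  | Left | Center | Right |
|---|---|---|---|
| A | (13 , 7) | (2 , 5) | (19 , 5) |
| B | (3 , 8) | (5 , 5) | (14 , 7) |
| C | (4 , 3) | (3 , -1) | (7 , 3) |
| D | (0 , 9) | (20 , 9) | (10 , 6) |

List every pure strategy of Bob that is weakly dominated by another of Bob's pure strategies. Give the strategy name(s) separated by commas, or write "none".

Nothing dominates Left: Center at A (7>5); Right at A (7>5).
Center is weakly dominated by Left (A: 7>5, B: 8>5, C: 3>-1, D: 9=9).
Right: dominated, since Left does at least as well everywhere (A: 7>5, B: 8>7, C: 3=3, D: 9>6).

Center, Right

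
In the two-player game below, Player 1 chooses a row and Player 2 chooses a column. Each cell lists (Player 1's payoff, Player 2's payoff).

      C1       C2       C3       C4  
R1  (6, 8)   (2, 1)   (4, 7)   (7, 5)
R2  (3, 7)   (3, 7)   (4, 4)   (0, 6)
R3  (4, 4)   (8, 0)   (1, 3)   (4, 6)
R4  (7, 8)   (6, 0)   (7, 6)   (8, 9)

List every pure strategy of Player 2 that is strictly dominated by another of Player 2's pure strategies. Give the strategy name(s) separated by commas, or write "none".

C3

Nothing dominates C1: C2 at R1 (8>1); C3 at R1 (8>7); C4 at R1 (8>5).
Nothing dominates C2: C1 at R2 (7=7); C3 at R2 (7>4); C4 at R2 (7>6).
C3 is strictly dominated by C1 (R1: 8>7, R2: 7>4, R3: 4>3, R4: 8>6).
C4 is not dominated — it holds its own against C1 at R3 (6>4); C2 at R1 (5>1); C3 at R2 (6>4).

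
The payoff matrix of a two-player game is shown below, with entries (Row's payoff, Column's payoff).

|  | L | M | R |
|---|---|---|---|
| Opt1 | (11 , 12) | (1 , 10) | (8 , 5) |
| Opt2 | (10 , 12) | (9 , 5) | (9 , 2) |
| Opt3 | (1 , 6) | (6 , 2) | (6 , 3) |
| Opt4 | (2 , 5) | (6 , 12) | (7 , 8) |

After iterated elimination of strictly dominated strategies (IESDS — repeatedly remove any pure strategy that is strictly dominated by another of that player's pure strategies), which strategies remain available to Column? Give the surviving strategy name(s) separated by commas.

Row Opt3 is eliminated: Opt2 beats it against every remaining column (L: 10>1, M: 9>6, R: 9>6).
Row's strategy Opt4 is strictly dominated by Opt2 (L: 10>2, M: 9>6, R: 9>7) and is removed.
For Column, L strictly dominates M on the remaining rows (Opt1: 12>10, Opt2: 12>5); eliminate M.
Column's strategy R is strictly dominated by L (Opt1: 12>5, Opt2: 12>2) and is removed.
Row's strategy Opt2 is strictly dominated by Opt1 (L: 11>10) and is removed.
Among the remaining strategies, none is strictly dominated by another pure strategy of the same player, so the elimination stops.
Surviving strategies — Row: {Opt1}; Column: {L}.

L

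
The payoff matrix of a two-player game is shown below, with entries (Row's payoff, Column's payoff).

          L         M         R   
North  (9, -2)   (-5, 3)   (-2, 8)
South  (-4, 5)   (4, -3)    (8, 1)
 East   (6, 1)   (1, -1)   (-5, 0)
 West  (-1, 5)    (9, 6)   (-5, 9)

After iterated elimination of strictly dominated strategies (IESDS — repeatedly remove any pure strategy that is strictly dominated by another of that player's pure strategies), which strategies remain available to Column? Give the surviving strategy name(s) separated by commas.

L, R

Column M is eliminated: R beats it against every remaining row (North: 8>3, South: 1>-3, East: 0>-1, West: 9>6).
For Row, North strictly dominates East on the remaining columns (L: 9>6, R: -2>-5); eliminate East.
Row's strategy West is strictly dominated by North (L: 9>-1, R: -2>-5) and is removed.
Among the remaining strategies, none is strictly dominated by another pure strategy of the same player, so the elimination stops.
Surviving strategies — Row: {North, South}; Column: {L, R}.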